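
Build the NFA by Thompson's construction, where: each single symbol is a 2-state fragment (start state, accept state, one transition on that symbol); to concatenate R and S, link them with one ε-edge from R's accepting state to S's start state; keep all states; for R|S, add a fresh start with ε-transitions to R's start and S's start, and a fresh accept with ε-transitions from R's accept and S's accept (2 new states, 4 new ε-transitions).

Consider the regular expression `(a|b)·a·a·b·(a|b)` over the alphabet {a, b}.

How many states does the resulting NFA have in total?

Bottom-up over the parse tree:
Each of the 7 symbol leaves contributes a 2-state fragment.
  a|b : 6 states
  a|b : 6 states
  (a|b)·a·a·b·(a|b) : 18 states

18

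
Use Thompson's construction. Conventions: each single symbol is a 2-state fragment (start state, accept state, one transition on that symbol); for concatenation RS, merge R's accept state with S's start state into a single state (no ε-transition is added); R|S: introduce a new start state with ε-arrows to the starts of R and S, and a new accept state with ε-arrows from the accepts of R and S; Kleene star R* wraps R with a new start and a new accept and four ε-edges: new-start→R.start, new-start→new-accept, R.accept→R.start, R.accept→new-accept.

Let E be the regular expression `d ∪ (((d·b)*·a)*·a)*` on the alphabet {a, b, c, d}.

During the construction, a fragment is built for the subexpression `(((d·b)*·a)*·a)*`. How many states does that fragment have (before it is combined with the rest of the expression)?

11

Fragment for `(((d·b)*·a)*·a)*`:
Each of the 4 symbol leaves contributes a 2-state fragment.
  d·b = 3 states
  (d·b)* = 5 states
  (d·b)*·a = 6 states
  ((d·b)*·a)* = 8 states
  ((d·b)*·a)*·a = 9 states
  (((d·b)*·a)*·a)* = 11 states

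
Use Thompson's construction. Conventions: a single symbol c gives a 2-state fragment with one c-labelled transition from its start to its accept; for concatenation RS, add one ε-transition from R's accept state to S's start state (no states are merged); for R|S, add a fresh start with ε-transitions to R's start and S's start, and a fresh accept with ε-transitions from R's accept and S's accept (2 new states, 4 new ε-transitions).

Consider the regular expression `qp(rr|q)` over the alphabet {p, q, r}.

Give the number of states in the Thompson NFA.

By structural recursion:
Each of the 5 symbol leaves contributes a 2-state fragment.
  rr — 4 states
  rr|q — 8 states
  qp(rr|q) — 12 states

12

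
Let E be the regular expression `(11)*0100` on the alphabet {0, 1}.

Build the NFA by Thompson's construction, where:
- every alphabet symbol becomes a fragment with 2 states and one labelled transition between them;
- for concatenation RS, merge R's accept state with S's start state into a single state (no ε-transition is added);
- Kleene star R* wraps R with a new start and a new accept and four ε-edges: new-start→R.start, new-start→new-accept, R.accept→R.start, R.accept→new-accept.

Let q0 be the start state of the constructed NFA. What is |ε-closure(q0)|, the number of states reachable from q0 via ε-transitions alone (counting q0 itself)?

3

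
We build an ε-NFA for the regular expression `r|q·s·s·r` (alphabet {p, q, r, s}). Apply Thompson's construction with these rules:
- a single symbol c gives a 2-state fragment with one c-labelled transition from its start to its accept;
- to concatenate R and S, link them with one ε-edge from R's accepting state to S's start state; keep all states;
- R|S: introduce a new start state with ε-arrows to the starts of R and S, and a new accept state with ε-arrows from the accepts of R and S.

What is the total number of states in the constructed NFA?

12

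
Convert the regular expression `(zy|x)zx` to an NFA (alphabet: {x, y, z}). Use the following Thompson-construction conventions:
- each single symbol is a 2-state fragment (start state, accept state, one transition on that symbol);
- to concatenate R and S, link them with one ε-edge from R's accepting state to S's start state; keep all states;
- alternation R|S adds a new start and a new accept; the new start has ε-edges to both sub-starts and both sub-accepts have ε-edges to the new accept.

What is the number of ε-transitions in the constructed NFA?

7

Per subexpression:
Each of the 5 symbol leaves contributes 0 ε-transitions.
  zy : 1 ε-transition
  zy|x : 5 ε-transitions
  (zy|x)zx : 7 ε-transitions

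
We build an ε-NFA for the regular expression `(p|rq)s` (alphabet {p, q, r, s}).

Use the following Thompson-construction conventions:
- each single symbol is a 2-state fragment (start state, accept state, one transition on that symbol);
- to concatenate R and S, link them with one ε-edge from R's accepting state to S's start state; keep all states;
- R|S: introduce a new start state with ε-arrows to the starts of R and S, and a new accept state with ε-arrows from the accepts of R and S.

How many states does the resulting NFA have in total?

Recursing over subexpressions:
Each of the 4 symbol leaves contributes a 2-state fragment.
  rq → 4 states
  p|rq → 8 states
  (p|rq)s → 10 states

10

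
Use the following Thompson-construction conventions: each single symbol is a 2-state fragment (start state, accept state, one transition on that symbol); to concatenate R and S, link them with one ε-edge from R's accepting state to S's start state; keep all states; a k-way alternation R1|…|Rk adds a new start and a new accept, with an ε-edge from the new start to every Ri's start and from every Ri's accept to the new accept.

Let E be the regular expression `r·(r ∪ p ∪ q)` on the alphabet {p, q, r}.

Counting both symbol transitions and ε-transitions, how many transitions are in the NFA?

11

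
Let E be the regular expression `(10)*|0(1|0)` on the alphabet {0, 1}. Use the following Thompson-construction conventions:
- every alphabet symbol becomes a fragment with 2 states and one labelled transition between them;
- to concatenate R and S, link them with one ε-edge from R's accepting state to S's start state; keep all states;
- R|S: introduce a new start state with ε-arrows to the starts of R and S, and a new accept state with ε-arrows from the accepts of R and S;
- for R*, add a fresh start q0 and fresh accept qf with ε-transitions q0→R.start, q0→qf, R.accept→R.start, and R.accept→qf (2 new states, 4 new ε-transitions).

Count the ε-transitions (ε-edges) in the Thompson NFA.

14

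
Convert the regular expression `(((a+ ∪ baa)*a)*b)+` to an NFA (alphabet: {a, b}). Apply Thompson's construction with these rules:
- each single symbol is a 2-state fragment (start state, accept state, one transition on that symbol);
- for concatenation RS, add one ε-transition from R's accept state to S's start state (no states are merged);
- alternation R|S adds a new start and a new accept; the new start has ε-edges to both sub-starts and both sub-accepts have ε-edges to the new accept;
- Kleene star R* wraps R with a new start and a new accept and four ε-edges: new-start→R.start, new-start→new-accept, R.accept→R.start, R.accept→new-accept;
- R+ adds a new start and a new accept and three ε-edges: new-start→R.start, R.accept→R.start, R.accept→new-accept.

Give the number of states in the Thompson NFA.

22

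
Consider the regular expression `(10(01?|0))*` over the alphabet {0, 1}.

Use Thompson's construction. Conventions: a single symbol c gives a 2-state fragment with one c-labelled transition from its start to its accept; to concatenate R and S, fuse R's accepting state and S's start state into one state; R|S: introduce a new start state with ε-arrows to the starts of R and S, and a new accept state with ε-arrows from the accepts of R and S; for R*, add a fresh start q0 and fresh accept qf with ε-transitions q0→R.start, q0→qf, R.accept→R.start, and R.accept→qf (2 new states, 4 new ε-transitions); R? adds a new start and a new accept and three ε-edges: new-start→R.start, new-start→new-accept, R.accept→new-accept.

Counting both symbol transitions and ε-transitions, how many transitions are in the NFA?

16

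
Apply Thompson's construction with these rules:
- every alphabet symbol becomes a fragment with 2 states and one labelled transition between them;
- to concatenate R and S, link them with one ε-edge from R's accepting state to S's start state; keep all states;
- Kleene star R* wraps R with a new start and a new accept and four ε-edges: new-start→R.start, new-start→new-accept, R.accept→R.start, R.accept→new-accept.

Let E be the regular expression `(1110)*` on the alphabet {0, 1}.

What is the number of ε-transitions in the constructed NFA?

7

Bottom-up over the parse tree:
Each of the 4 symbol leaves contributes 0 ε-transitions.
  1110 → 3 ε-transitions
  (1110)* → 7 ε-transitions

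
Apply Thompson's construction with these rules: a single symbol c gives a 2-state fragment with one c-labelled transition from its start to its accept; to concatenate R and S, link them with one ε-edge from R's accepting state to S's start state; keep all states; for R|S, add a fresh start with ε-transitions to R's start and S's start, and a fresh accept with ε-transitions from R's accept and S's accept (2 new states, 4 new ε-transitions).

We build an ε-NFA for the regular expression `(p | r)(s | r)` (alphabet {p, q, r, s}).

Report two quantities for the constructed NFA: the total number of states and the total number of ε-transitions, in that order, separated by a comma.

Building bottom-up:
Each of the 4 symbol leaves contributes 2 states and 0 ε-transitions.
  p | r → 6 states, 4 ε-transitions
  s | r → 6 states, 4 ε-transitions
  (p | r)(s | r) → 12 states, 9 ε-transitions

12, 9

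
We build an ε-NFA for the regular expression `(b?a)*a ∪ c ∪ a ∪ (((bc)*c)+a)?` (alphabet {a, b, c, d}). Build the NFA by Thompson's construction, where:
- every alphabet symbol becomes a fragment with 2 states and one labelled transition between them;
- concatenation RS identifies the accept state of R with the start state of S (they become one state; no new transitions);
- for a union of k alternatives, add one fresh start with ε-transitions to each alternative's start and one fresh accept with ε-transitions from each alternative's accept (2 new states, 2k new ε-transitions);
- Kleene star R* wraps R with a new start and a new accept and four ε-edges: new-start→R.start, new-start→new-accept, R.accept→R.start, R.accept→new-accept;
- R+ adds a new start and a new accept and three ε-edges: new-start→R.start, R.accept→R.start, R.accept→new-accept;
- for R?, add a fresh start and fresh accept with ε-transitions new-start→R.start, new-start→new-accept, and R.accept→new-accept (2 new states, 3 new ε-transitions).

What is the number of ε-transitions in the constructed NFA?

25

Recursing over subexpressions:
Each of the 9 symbol leaves contributes 0 ε-transitions.
  b? = 3 ε-transitions
  b?a = 3 ε-transitions
  (b?a)* = 7 ε-transitions
  (b?a)*a = 7 ε-transitions
  bc = 0 ε-transitions
  (bc)* = 4 ε-transitions
  (bc)*c = 4 ε-transitions
  ((bc)*c)+ = 7 ε-transitions
  ((bc)*c)+a = 7 ε-transitions
  (((bc)*c)+a)? = 10 ε-transitions
  (b?a)*a ∪ c ∪ a ∪ (((bc)*c)+a)? = 25 ε-transitions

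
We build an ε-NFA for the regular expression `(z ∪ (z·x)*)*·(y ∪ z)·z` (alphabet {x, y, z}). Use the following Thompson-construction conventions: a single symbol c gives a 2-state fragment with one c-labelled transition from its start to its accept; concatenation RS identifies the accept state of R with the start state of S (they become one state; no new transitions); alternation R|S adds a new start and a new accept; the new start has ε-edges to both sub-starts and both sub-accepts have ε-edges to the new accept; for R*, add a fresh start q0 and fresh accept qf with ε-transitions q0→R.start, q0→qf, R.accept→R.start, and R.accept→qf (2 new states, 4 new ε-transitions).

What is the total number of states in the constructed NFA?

17

Bottom-up over the parse tree:
Each of the 6 symbol leaves contributes a 2-state fragment.
  z·x — 3 states
  (z·x)* — 5 states
  z ∪ (z·x)* — 9 states
  (z ∪ (z·x)*)* — 11 states
  y ∪ z — 6 states
  (z ∪ (z·x)*)*·(y ∪ z)·z — 17 states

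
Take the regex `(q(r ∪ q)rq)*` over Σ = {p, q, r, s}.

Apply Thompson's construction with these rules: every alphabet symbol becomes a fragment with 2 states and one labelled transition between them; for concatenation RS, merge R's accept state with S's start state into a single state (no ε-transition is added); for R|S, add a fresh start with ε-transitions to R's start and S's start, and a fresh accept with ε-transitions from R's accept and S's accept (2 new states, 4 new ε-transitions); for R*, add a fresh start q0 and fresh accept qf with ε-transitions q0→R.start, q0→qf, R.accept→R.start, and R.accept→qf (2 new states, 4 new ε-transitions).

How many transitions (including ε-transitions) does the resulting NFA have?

13

Building bottom-up:
Each of the 5 symbol leaves contributes 1 transition (1 symbol, 0 ε).
  r ∪ q = 6 transitions (2 symbol, 4 ε)
  q(r ∪ q)rq = 9 transitions (5 symbol, 4 ε)
  (q(r ∪ q)rq)* = 13 transitions (5 symbol, 8 ε)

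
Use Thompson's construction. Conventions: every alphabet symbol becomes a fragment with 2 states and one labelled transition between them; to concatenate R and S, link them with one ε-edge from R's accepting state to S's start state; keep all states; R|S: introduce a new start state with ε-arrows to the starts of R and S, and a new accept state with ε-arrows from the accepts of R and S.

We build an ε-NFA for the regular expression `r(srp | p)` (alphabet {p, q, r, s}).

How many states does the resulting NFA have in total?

12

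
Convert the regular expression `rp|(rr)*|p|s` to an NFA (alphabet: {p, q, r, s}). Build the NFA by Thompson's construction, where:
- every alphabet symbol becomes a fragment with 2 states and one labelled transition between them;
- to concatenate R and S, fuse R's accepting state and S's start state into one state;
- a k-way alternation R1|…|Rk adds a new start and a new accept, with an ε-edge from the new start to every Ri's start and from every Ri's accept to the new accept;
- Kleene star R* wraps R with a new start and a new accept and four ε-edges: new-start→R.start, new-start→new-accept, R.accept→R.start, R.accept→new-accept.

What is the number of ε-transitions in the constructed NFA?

By structural recursion:
Each of the 6 symbol leaves contributes 0 ε-transitions.
  rp — 0 ε-transitions
  rr — 0 ε-transitions
  (rr)* — 4 ε-transitions
  rp|(rr)*|p|s — 12 ε-transitions

12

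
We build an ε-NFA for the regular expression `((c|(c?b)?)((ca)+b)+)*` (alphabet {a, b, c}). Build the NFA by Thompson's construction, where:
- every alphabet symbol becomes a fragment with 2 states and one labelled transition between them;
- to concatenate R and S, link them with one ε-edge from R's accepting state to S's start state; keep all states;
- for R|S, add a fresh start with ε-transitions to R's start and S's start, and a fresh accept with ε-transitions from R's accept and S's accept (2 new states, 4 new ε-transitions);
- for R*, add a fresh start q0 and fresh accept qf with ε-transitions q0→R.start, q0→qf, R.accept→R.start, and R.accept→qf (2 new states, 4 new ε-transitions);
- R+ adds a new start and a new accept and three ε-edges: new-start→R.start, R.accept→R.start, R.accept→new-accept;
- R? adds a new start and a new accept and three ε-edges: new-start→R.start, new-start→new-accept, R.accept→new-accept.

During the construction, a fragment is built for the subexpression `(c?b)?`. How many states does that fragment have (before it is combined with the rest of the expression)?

Fragment for `(c?b)?`:
Each of the 2 symbol leaves contributes a 2-state fragment.
  c? — 4 states
  c?b — 6 states
  (c?b)? — 8 states

8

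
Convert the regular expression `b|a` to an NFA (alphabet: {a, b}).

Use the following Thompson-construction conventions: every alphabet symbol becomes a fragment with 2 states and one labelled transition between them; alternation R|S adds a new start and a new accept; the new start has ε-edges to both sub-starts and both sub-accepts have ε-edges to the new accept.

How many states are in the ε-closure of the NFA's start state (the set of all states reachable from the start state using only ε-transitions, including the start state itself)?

Let C(F) = |ε-closure(F.start)| within fragment F, and note whether F accepts ε. Symbol fragments have C = 1 and do not accept ε. Then:
  b|a → new start ε-reaches every alternative's start; none of them accept ε, so the new accept is not reached: C = 1 + 1 + 1 = 3

3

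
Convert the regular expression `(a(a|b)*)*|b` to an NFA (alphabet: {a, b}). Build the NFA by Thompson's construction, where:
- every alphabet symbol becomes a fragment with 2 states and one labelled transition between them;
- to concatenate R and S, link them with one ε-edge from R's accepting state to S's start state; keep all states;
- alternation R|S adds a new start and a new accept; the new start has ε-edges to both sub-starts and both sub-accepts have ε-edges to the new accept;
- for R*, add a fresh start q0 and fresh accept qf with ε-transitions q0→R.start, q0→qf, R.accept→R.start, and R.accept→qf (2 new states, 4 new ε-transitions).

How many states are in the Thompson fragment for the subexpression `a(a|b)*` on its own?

10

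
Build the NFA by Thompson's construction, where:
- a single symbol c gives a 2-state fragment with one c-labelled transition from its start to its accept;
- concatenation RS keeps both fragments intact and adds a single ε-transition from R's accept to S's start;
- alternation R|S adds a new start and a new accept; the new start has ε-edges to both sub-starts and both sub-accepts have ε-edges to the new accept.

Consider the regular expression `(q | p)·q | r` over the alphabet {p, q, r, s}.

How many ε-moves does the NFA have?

9

By structural recursion:
Each of the 4 symbol leaves contributes 0 ε-transitions.
  q | p — 4 ε-transitions
  (q | p)·q — 5 ε-transitions
  (q | p)·q | r — 9 ε-transitions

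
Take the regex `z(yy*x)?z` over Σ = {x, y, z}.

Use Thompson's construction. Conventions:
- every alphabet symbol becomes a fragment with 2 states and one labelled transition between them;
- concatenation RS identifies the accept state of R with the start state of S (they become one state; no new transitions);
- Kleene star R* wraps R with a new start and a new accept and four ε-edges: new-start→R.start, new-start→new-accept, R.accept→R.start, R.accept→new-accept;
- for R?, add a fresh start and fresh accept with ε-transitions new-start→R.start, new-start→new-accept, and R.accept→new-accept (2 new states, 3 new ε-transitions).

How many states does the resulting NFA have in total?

10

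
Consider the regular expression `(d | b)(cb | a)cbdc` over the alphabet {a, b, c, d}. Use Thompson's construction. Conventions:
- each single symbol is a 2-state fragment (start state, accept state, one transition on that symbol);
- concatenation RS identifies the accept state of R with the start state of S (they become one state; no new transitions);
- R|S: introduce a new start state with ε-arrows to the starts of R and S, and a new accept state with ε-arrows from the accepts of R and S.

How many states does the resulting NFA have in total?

16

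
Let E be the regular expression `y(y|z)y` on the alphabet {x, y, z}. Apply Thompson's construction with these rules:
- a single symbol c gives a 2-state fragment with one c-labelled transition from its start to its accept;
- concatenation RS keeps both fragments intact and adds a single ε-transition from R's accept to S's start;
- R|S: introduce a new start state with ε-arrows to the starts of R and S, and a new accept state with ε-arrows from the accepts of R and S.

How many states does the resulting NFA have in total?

10

Per subexpression:
Each of the 4 symbol leaves contributes a 2-state fragment.
  y|z — 6 states
  y(y|z)y — 10 states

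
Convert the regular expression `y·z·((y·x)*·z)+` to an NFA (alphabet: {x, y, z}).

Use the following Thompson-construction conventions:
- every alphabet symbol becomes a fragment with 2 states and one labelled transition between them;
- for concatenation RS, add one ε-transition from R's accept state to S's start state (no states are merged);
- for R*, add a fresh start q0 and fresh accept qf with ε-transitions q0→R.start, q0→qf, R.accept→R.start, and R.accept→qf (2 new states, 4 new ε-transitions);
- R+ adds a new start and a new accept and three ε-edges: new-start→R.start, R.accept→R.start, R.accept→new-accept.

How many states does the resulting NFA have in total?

Building bottom-up:
Each of the 5 symbol leaves contributes a 2-state fragment.
  y·x → 4 states
  (y·x)* → 6 states
  (y·x)*·z → 8 states
  ((y·x)*·z)+ → 10 states
  y·z·((y·x)*·z)+ → 14 states

14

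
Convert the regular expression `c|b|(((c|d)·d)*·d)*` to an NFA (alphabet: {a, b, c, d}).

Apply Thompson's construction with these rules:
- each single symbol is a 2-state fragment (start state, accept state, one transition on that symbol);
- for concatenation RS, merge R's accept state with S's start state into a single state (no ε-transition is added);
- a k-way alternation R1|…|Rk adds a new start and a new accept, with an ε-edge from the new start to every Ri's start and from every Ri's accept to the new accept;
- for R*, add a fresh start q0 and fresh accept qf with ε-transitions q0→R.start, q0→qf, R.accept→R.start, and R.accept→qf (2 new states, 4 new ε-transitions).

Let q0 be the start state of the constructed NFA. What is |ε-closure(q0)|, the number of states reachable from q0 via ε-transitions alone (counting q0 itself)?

11

Let C(F) = |ε-closure(F.start)| within fragment F, and note whether F accepts ε. Symbol fragments have C = 1 and do not accept ε. Then:
  c|d : new start ε-reaches every alternative's start; none of them accept ε, so the new accept is not reached: C = 1 + 1 + 1 = 3
  (c|d)·d : C equals the left operand's closure size = 3 (its accept is not ε-reachable, so the closure stops there)
  ((c|d)·d)* : the star's fresh start ε-reaches both the body's start and the fresh accept: C = 2 + 3 = 5
  ((c|d)·d)*·d : C = 5 + (1−1) = 5 (closure spills across the concat boundary because the left factor accepts ε)
  (((c|d)·d)*·d)* : new start has ε-edges to the inner start and to the new accept, so C = 2 + 5 = 7
  c|b|(((c|d)·d)*·d)* : C = 1 (new start) + (1 + 1 + 7) + 1 (new accept, since some branch ε-reaches its own accept) = 11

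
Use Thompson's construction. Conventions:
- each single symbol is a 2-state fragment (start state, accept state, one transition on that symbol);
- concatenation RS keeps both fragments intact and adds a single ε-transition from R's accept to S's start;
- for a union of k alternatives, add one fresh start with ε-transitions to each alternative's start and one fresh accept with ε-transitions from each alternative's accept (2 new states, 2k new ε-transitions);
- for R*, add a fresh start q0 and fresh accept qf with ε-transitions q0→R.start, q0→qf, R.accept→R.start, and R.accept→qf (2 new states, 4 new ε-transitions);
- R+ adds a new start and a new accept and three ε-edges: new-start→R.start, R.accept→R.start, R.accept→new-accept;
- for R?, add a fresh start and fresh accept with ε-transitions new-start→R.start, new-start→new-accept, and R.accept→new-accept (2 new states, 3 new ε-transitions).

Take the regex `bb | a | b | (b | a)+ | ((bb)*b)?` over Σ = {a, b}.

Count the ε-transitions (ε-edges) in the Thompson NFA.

By structural recursion:
Each of the 9 symbol leaves contributes 0 ε-transitions.
  bb — 1 ε-transition
  b | a — 4 ε-transitions
  (b | a)+ — 7 ε-transitions
  bb — 1 ε-transition
  (bb)* — 5 ε-transitions
  (bb)*b — 6 ε-transitions
  ((bb)*b)? — 9 ε-transitions
  bb | a | b | (b | a)+ | ((bb)*b)? — 27 ε-transitions

27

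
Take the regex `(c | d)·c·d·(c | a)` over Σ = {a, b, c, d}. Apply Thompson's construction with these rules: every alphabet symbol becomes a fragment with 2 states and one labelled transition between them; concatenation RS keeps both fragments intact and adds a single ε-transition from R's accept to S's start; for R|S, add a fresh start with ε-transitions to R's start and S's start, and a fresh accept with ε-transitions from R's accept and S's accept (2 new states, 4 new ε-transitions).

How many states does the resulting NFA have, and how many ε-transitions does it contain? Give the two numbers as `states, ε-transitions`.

16, 11

Recursing over subexpressions:
Each of the 6 symbol leaves contributes 2 states and 0 ε-transitions.
  c | d : 6 states, 4 ε-transitions
  c | a : 6 states, 4 ε-transitions
  (c | d)·c·d·(c | a) : 16 states, 11 ε-transitions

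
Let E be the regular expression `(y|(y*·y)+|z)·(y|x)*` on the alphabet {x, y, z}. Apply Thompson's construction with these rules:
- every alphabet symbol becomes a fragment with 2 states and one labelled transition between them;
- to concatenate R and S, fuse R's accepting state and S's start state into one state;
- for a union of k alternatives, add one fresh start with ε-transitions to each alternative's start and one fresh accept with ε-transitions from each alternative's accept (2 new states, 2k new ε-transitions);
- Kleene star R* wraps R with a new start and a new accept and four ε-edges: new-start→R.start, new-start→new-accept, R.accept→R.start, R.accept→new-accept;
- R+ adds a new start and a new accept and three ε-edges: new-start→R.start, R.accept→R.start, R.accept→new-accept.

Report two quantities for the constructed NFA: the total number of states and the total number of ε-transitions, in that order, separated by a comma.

20, 21

Per subexpression:
Each of the 6 symbol leaves contributes 2 states and 0 ε-transitions.
  y* — 4 states, 4 ε-transitions
  y*·y — 5 states, 4 ε-transitions
  (y*·y)+ — 7 states, 7 ε-transitions
  y|(y*·y)+|z — 13 states, 13 ε-transitions
  y|x — 6 states, 4 ε-transitions
  (y|x)* — 8 states, 8 ε-transitions
  (y|(y*·y)+|z)·(y|x)* — 20 states, 21 ε-transitions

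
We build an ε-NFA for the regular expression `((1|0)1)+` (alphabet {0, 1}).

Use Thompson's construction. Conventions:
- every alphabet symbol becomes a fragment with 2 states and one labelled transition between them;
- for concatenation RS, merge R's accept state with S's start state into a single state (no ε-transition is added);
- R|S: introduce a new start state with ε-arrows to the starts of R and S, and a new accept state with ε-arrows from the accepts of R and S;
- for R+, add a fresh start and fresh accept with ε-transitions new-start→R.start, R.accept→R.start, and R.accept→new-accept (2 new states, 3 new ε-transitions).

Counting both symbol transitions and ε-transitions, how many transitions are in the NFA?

10

By structural recursion:
Each of the 3 symbol leaves contributes 1 transition (1 symbol, 0 ε).
  1|0 — 6 transitions (2 symbol, 4 ε)
  (1|0)1 — 7 transitions (3 symbol, 4 ε)
  ((1|0)1)+ — 10 transitions (3 symbol, 7 ε)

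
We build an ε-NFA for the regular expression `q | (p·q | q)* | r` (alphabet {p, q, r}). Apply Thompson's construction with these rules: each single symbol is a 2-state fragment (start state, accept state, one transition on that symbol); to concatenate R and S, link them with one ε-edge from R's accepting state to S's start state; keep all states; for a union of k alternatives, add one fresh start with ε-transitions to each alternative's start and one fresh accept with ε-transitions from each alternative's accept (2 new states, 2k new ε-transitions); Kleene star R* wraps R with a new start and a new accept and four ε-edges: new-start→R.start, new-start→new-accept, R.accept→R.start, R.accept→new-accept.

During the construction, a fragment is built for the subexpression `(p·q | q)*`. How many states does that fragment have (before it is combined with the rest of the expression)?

10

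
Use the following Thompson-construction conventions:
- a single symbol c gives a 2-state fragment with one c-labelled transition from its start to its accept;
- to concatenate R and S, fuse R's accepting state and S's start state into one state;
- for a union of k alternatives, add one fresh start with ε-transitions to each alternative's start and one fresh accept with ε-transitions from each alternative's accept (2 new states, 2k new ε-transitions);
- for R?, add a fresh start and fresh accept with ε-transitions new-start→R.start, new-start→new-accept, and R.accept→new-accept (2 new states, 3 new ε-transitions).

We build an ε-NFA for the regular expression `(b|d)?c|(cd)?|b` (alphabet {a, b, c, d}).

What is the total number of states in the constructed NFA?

18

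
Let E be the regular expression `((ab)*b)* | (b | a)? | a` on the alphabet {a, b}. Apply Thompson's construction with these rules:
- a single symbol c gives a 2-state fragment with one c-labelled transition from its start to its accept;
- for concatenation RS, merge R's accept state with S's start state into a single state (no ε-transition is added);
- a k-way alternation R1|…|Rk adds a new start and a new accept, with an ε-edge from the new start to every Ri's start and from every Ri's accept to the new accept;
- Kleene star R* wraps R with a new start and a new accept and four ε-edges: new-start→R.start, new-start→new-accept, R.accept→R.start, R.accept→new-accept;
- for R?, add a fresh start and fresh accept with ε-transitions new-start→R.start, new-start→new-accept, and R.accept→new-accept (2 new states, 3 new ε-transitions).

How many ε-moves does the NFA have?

Building bottom-up:
Each of the 6 symbol leaves contributes 0 ε-transitions.
  ab — 0 ε-transitions
  (ab)* — 4 ε-transitions
  (ab)*b — 4 ε-transitions
  ((ab)*b)* — 8 ε-transitions
  b | a — 4 ε-transitions
  (b | a)? — 7 ε-transitions
  ((ab)*b)* | (b | a)? | a — 21 ε-transitions

21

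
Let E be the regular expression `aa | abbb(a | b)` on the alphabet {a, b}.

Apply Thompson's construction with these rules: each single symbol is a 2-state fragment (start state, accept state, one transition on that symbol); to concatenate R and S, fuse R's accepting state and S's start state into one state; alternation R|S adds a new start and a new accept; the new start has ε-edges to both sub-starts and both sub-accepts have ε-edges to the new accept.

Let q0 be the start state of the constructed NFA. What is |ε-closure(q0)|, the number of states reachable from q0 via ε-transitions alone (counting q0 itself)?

3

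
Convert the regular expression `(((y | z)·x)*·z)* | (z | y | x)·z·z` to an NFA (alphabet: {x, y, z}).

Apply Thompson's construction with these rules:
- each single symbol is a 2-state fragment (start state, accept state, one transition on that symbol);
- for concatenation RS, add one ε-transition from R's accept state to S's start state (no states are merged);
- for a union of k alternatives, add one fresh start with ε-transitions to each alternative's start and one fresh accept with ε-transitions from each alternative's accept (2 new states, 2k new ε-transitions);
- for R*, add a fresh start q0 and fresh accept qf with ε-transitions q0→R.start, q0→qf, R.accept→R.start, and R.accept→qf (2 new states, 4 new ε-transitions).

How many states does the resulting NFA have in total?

Per subexpression:
Each of the 9 symbol leaves contributes a 2-state fragment.
  y | z : 6 states
  (y | z)·x : 8 states
  ((y | z)·x)* : 10 states
  ((y | z)·x)*·z : 12 states
  (((y | z)·x)*·z)* : 14 states
  z | y | x : 8 states
  (z | y | x)·z·z : 12 states
  (((y | z)·x)*·z)* | (z | y | x)·z·z : 28 states

28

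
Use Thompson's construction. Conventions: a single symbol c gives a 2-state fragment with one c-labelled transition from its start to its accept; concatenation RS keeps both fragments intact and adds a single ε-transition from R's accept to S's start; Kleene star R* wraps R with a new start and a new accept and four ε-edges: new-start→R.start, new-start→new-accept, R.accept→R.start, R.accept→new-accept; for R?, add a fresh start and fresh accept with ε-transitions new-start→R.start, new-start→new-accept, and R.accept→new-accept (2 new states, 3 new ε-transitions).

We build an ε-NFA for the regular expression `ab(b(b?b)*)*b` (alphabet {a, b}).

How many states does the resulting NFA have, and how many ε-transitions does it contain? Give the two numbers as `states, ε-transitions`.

18, 16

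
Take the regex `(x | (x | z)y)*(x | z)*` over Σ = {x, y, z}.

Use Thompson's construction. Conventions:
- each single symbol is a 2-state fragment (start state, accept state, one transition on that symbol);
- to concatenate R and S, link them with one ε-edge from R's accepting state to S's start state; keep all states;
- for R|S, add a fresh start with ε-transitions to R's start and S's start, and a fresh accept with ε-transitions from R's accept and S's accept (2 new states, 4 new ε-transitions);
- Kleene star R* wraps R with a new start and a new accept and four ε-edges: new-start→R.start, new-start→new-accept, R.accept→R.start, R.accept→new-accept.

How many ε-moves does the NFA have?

Recursing over subexpressions:
Each of the 6 symbol leaves contributes 0 ε-transitions.
  x | z : 4 ε-transitions
  (x | z)y : 5 ε-transitions
  x | (x | z)y : 9 ε-transitions
  (x | (x | z)y)* : 13 ε-transitions
  x | z : 4 ε-transitions
  (x | z)* : 8 ε-transitions
  (x | (x | z)y)*(x | z)* : 22 ε-transitions

22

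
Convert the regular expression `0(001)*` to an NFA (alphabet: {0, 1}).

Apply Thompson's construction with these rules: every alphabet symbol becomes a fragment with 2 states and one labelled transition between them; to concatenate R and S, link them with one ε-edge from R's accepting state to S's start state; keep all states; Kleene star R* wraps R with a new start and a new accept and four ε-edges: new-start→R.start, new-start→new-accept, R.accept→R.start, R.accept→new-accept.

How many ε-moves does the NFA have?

By structural recursion:
Each of the 4 symbol leaves contributes 0 ε-transitions.
  001 → 2 ε-transitions
  (001)* → 6 ε-transitions
  0(001)* → 7 ε-transitions

7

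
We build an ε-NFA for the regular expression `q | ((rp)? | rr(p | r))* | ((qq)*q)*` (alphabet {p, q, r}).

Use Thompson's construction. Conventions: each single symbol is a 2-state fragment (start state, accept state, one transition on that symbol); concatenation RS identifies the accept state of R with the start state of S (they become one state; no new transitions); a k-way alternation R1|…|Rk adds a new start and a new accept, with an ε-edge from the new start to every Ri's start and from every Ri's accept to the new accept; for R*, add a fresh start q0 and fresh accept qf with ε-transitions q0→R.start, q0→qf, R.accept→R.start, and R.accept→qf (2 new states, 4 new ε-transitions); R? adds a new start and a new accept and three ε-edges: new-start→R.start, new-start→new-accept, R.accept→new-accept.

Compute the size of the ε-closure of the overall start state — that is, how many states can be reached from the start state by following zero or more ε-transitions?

16

Let C(F) = |ε-closure(F.start)| within fragment F, and note whether F accepts ε. Symbol fragments have C = 1 and do not accept ε. Then:
  rp : |closure| equals the left operand's closure size = 1 (its accept is not ε-reachable, so the closure stops there)
  (rp)? : new start has ε-edges to the inner start and to the new accept, so |closure| = 2 + 1 = 3
  p | r : new start ε-reaches every alternative's start; none of them accept ε, so the new accept is not reached: |closure| = 1 + 1 + 1 = 3
  rr(p | r) : |closure| equals the left operand's closure size = 1 (its accept is not ε-reachable, so the closure stops there)
  (rp)? | rr(p | r) : new start ε-reaches every alternative's start; at least one alternative accepts ε, so the union's new accept is reached too: |closure| = 1 + 3 + 1 + 1 = 6
  ((rp)? | rr(p | r))* : new start has ε-edges to the inner start and to the new accept, so |closure| = 2 + 6 = 8
  qq : |closure| equals the left operand's closure size = 1 (its accept is not ε-reachable, so the closure stops there)
  (qq)* : new start has ε-edges to the inner start and to the new accept, so |closure| = 2 + 1 = 3
  (qq)*q : the left operand accepts ε, so the closure extends into the next operand (the shared merged state is already counted); |closure| = 3 + (1−1) = 3
  ((qq)*q)* : the star's fresh start ε-reaches both the body's start and the fresh accept: |closure| = 2 + 3 = 5
  q | ((rp)? | rr(p | r))* | ((qq)*q)* : |closure| = 1 (new start) + (1 + 8 + 5) + 1 (new accept, since some branch ε-reaches its own accept) = 16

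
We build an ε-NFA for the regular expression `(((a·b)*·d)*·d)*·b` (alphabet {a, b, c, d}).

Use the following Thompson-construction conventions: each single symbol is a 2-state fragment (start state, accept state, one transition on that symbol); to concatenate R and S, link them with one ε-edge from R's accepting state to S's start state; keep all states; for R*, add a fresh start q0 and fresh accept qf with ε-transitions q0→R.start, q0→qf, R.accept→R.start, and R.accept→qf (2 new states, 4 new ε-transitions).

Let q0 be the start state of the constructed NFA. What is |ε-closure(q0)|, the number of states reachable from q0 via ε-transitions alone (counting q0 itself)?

10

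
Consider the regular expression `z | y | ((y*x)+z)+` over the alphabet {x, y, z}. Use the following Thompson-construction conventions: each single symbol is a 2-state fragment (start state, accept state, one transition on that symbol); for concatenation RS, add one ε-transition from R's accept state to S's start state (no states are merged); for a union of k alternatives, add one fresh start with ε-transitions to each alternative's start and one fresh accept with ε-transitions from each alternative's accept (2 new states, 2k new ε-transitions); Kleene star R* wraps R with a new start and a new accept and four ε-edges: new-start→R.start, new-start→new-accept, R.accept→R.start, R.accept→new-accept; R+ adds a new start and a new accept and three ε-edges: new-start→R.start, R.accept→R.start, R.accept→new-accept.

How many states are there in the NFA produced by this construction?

18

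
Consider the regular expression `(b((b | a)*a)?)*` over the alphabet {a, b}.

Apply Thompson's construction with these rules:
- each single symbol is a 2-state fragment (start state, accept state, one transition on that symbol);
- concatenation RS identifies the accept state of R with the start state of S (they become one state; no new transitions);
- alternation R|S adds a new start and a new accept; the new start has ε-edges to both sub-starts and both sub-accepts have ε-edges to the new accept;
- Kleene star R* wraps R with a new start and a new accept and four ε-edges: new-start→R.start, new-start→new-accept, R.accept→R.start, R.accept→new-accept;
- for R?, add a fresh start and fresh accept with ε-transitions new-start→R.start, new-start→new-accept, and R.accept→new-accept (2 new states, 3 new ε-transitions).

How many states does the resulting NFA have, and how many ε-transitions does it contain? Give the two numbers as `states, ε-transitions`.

Bottom-up over the parse tree:
Each of the 4 symbol leaves contributes 2 states and 0 ε-transitions.
  b | a → 6 states, 4 ε-transitions
  (b | a)* → 8 states, 8 ε-transitions
  (b | a)*a → 9 states, 8 ε-transitions
  ((b | a)*a)? → 11 states, 11 ε-transitions
  b((b | a)*a)? → 12 states, 11 ε-transitions
  (b((b | a)*a)?)* → 14 states, 15 ε-transitions

14, 15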